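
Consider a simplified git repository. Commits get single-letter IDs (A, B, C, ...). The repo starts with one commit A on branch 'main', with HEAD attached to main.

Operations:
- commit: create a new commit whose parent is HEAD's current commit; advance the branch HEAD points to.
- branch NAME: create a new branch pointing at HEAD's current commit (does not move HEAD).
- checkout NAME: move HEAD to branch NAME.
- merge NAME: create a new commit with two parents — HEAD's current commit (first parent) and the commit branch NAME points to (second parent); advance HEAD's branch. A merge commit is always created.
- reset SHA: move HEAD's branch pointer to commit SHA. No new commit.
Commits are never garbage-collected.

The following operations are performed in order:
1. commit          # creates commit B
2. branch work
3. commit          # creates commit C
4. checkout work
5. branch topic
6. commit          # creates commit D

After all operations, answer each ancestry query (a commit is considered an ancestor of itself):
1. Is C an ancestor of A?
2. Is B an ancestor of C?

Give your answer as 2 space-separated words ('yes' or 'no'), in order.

After op 1 (commit): HEAD=main@B [main=B]
After op 2 (branch): HEAD=main@B [main=B work=B]
After op 3 (commit): HEAD=main@C [main=C work=B]
After op 4 (checkout): HEAD=work@B [main=C work=B]
After op 5 (branch): HEAD=work@B [main=C topic=B work=B]
After op 6 (commit): HEAD=work@D [main=C topic=B work=D]
ancestors(A) = {A}; C in? no
ancestors(C) = {A,B,C}; B in? yes

Answer: no yes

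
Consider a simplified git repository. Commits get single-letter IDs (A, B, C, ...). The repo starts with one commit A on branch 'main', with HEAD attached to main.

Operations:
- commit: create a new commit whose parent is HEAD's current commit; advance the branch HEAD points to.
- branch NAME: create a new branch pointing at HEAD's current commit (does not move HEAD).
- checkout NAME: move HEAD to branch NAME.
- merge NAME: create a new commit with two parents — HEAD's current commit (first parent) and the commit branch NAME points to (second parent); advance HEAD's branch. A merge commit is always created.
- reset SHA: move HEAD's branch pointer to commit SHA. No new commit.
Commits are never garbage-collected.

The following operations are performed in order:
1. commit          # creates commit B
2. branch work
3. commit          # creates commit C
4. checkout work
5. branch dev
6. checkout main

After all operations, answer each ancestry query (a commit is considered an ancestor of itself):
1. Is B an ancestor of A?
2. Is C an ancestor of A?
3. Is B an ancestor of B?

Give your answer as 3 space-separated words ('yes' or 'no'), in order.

Answer: no no yes

Derivation:
After op 1 (commit): HEAD=main@B [main=B]
After op 2 (branch): HEAD=main@B [main=B work=B]
After op 3 (commit): HEAD=main@C [main=C work=B]
After op 4 (checkout): HEAD=work@B [main=C work=B]
After op 5 (branch): HEAD=work@B [dev=B main=C work=B]
After op 6 (checkout): HEAD=main@C [dev=B main=C work=B]
ancestors(A) = {A}; B in? no
ancestors(A) = {A}; C in? no
ancestors(B) = {A,B}; B in? yes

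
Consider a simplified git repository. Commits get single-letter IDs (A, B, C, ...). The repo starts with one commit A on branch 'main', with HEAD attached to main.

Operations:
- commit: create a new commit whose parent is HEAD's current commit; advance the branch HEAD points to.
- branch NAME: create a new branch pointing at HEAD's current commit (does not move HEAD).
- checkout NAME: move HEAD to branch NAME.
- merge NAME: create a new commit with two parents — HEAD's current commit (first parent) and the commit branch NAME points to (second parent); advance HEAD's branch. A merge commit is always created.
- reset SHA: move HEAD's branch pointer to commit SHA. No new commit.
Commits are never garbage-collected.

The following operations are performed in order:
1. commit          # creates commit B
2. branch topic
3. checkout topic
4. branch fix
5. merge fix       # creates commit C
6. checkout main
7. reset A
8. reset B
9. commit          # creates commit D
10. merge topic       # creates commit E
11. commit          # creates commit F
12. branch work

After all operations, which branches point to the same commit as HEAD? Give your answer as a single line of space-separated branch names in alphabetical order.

Answer: main work

Derivation:
After op 1 (commit): HEAD=main@B [main=B]
After op 2 (branch): HEAD=main@B [main=B topic=B]
After op 3 (checkout): HEAD=topic@B [main=B topic=B]
After op 4 (branch): HEAD=topic@B [fix=B main=B topic=B]
After op 5 (merge): HEAD=topic@C [fix=B main=B topic=C]
After op 6 (checkout): HEAD=main@B [fix=B main=B topic=C]
After op 7 (reset): HEAD=main@A [fix=B main=A topic=C]
After op 8 (reset): HEAD=main@B [fix=B main=B topic=C]
After op 9 (commit): HEAD=main@D [fix=B main=D topic=C]
After op 10 (merge): HEAD=main@E [fix=B main=E topic=C]
After op 11 (commit): HEAD=main@F [fix=B main=F topic=C]
After op 12 (branch): HEAD=main@F [fix=B main=F topic=C work=F]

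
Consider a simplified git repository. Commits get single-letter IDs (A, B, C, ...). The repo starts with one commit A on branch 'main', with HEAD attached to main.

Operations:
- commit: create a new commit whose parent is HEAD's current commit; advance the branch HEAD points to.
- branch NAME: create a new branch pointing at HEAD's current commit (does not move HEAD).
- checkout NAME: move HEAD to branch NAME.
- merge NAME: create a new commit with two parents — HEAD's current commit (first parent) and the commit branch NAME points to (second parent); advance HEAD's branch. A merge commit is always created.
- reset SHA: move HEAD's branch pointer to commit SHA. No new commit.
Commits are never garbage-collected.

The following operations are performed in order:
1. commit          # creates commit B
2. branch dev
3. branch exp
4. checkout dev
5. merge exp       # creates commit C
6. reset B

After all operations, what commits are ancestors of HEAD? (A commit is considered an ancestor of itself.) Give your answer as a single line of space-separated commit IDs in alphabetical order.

After op 1 (commit): HEAD=main@B [main=B]
After op 2 (branch): HEAD=main@B [dev=B main=B]
After op 3 (branch): HEAD=main@B [dev=B exp=B main=B]
After op 4 (checkout): HEAD=dev@B [dev=B exp=B main=B]
After op 5 (merge): HEAD=dev@C [dev=C exp=B main=B]
After op 6 (reset): HEAD=dev@B [dev=B exp=B main=B]

Answer: A B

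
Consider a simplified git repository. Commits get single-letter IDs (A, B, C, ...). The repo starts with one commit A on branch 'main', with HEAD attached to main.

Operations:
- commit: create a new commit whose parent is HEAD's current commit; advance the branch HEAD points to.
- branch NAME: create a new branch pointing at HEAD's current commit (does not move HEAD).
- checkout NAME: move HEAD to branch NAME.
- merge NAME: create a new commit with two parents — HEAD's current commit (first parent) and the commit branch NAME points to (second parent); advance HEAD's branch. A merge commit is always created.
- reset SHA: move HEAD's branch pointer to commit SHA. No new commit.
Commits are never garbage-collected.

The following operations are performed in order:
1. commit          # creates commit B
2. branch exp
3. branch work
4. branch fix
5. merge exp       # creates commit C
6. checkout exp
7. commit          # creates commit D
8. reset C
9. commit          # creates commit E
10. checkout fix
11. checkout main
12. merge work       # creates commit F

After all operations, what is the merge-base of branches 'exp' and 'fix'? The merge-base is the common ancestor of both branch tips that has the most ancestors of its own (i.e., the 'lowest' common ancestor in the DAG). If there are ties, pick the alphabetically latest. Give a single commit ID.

After op 1 (commit): HEAD=main@B [main=B]
After op 2 (branch): HEAD=main@B [exp=B main=B]
After op 3 (branch): HEAD=main@B [exp=B main=B work=B]
After op 4 (branch): HEAD=main@B [exp=B fix=B main=B work=B]
After op 5 (merge): HEAD=main@C [exp=B fix=B main=C work=B]
After op 6 (checkout): HEAD=exp@B [exp=B fix=B main=C work=B]
After op 7 (commit): HEAD=exp@D [exp=D fix=B main=C work=B]
After op 8 (reset): HEAD=exp@C [exp=C fix=B main=C work=B]
After op 9 (commit): HEAD=exp@E [exp=E fix=B main=C work=B]
After op 10 (checkout): HEAD=fix@B [exp=E fix=B main=C work=B]
After op 11 (checkout): HEAD=main@C [exp=E fix=B main=C work=B]
After op 12 (merge): HEAD=main@F [exp=E fix=B main=F work=B]
ancestors(exp=E): ['A', 'B', 'C', 'E']
ancestors(fix=B): ['A', 'B']
common: ['A', 'B']

Answer: B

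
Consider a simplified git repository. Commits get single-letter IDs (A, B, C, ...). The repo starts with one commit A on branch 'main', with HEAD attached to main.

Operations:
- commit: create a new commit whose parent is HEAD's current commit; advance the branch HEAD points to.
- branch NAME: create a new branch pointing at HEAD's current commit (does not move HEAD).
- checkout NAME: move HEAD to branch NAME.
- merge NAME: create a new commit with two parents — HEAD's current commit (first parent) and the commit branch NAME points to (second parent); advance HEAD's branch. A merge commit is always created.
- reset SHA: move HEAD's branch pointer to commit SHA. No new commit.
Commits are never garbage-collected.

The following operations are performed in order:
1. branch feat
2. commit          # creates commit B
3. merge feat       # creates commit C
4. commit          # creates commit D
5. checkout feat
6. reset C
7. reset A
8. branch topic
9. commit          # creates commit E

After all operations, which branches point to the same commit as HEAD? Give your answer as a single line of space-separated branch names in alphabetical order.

After op 1 (branch): HEAD=main@A [feat=A main=A]
After op 2 (commit): HEAD=main@B [feat=A main=B]
After op 3 (merge): HEAD=main@C [feat=A main=C]
After op 4 (commit): HEAD=main@D [feat=A main=D]
After op 5 (checkout): HEAD=feat@A [feat=A main=D]
After op 6 (reset): HEAD=feat@C [feat=C main=D]
After op 7 (reset): HEAD=feat@A [feat=A main=D]
After op 8 (branch): HEAD=feat@A [feat=A main=D topic=A]
After op 9 (commit): HEAD=feat@E [feat=E main=D topic=A]

Answer: feat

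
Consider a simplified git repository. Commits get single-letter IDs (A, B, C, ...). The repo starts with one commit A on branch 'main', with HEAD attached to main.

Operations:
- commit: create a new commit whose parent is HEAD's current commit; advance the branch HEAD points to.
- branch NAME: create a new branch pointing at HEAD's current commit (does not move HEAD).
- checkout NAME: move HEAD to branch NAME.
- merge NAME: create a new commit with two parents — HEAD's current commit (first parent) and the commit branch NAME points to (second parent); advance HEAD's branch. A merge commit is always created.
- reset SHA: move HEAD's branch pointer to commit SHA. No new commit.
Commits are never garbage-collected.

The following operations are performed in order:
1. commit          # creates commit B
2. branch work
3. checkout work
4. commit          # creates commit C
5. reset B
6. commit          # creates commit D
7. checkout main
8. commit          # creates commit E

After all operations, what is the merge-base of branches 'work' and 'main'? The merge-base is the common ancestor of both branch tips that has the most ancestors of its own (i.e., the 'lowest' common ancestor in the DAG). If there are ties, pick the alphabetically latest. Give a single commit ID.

After op 1 (commit): HEAD=main@B [main=B]
After op 2 (branch): HEAD=main@B [main=B work=B]
After op 3 (checkout): HEAD=work@B [main=B work=B]
After op 4 (commit): HEAD=work@C [main=B work=C]
After op 5 (reset): HEAD=work@B [main=B work=B]
After op 6 (commit): HEAD=work@D [main=B work=D]
After op 7 (checkout): HEAD=main@B [main=B work=D]
After op 8 (commit): HEAD=main@E [main=E work=D]
ancestors(work=D): ['A', 'B', 'D']
ancestors(main=E): ['A', 'B', 'E']
common: ['A', 'B']

Answer: B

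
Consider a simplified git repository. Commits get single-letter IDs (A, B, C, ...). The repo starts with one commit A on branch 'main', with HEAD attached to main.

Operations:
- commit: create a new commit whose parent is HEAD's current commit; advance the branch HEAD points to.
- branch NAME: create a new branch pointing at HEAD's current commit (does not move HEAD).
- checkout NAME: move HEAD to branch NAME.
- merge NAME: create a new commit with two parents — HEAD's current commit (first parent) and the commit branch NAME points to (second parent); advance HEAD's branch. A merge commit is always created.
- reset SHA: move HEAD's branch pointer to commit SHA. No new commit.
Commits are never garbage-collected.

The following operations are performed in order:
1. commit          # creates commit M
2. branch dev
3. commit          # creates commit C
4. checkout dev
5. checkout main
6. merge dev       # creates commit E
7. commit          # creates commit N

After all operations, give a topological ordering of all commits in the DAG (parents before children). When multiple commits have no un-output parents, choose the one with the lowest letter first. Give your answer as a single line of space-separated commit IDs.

After op 1 (commit): HEAD=main@M [main=M]
After op 2 (branch): HEAD=main@M [dev=M main=M]
After op 3 (commit): HEAD=main@C [dev=M main=C]
After op 4 (checkout): HEAD=dev@M [dev=M main=C]
After op 5 (checkout): HEAD=main@C [dev=M main=C]
After op 6 (merge): HEAD=main@E [dev=M main=E]
After op 7 (commit): HEAD=main@N [dev=M main=N]
commit A: parents=[]
commit C: parents=['M']
commit E: parents=['C', 'M']
commit M: parents=['A']
commit N: parents=['E']

Answer: A M C E N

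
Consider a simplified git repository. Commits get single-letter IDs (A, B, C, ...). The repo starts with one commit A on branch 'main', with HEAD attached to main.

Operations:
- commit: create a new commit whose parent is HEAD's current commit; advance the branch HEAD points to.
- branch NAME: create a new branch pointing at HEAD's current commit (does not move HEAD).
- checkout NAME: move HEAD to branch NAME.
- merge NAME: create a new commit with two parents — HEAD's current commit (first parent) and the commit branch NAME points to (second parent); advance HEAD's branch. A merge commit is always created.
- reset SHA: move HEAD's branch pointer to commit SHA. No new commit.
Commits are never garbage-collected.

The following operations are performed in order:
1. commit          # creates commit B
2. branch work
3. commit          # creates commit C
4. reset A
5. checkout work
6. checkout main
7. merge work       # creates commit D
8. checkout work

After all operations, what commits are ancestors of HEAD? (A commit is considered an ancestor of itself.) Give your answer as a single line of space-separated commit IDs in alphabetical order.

Answer: A B

Derivation:
After op 1 (commit): HEAD=main@B [main=B]
After op 2 (branch): HEAD=main@B [main=B work=B]
After op 3 (commit): HEAD=main@C [main=C work=B]
After op 4 (reset): HEAD=main@A [main=A work=B]
After op 5 (checkout): HEAD=work@B [main=A work=B]
After op 6 (checkout): HEAD=main@A [main=A work=B]
After op 7 (merge): HEAD=main@D [main=D work=B]
After op 8 (checkout): HEAD=work@B [main=D work=B]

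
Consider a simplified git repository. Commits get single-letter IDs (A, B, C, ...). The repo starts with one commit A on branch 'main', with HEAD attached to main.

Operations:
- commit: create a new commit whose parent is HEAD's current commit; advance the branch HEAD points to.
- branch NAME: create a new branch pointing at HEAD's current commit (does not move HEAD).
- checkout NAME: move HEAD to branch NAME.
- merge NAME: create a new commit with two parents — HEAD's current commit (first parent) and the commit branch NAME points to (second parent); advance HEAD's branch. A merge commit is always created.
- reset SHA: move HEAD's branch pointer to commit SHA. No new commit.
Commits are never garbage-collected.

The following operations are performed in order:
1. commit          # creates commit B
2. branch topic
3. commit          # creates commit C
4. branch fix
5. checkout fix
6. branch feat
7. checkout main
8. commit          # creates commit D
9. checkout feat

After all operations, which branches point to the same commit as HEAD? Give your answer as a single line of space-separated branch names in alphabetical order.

Answer: feat fix

Derivation:
After op 1 (commit): HEAD=main@B [main=B]
After op 2 (branch): HEAD=main@B [main=B topic=B]
After op 3 (commit): HEAD=main@C [main=C topic=B]
After op 4 (branch): HEAD=main@C [fix=C main=C topic=B]
After op 5 (checkout): HEAD=fix@C [fix=C main=C topic=B]
After op 6 (branch): HEAD=fix@C [feat=C fix=C main=C topic=B]
After op 7 (checkout): HEAD=main@C [feat=C fix=C main=C topic=B]
After op 8 (commit): HEAD=main@D [feat=C fix=C main=D topic=B]
After op 9 (checkout): HEAD=feat@C [feat=C fix=C main=D topic=B]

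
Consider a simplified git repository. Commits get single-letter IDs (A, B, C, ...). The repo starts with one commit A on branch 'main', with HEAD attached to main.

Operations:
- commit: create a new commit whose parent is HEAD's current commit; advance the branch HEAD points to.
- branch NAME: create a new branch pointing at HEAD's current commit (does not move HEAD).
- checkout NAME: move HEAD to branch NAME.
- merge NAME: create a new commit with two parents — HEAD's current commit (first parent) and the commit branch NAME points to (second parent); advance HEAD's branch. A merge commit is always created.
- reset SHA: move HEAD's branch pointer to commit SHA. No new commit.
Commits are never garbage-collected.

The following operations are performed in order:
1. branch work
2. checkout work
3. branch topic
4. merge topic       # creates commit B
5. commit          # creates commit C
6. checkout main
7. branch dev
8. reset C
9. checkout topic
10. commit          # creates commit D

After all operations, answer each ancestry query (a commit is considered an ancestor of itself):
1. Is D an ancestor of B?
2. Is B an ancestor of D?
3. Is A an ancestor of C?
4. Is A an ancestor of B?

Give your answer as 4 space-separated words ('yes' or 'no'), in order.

After op 1 (branch): HEAD=main@A [main=A work=A]
After op 2 (checkout): HEAD=work@A [main=A work=A]
After op 3 (branch): HEAD=work@A [main=A topic=A work=A]
After op 4 (merge): HEAD=work@B [main=A topic=A work=B]
After op 5 (commit): HEAD=work@C [main=A topic=A work=C]
After op 6 (checkout): HEAD=main@A [main=A topic=A work=C]
After op 7 (branch): HEAD=main@A [dev=A main=A topic=A work=C]
After op 8 (reset): HEAD=main@C [dev=A main=C topic=A work=C]
After op 9 (checkout): HEAD=topic@A [dev=A main=C topic=A work=C]
After op 10 (commit): HEAD=topic@D [dev=A main=C topic=D work=C]
ancestors(B) = {A,B}; D in? no
ancestors(D) = {A,D}; B in? no
ancestors(C) = {A,B,C}; A in? yes
ancestors(B) = {A,B}; A in? yes

Answer: no no yes yes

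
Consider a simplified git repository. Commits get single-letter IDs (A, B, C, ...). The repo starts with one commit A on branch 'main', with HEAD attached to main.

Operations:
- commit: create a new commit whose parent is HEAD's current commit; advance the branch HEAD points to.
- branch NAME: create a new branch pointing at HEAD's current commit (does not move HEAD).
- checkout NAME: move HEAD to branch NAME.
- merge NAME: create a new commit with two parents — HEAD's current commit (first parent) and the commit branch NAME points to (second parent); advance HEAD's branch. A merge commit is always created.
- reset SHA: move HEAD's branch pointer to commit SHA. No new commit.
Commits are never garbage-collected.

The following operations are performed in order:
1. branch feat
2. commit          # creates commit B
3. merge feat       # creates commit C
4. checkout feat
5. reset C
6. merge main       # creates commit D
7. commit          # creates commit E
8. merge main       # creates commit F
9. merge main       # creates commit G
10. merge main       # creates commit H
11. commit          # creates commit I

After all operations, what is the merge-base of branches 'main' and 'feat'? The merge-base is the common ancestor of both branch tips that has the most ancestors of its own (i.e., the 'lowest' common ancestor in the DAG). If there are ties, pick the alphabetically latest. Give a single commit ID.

After op 1 (branch): HEAD=main@A [feat=A main=A]
After op 2 (commit): HEAD=main@B [feat=A main=B]
After op 3 (merge): HEAD=main@C [feat=A main=C]
After op 4 (checkout): HEAD=feat@A [feat=A main=C]
After op 5 (reset): HEAD=feat@C [feat=C main=C]
After op 6 (merge): HEAD=feat@D [feat=D main=C]
After op 7 (commit): HEAD=feat@E [feat=E main=C]
After op 8 (merge): HEAD=feat@F [feat=F main=C]
After op 9 (merge): HEAD=feat@G [feat=G main=C]
After op 10 (merge): HEAD=feat@H [feat=H main=C]
After op 11 (commit): HEAD=feat@I [feat=I main=C]
ancestors(main=C): ['A', 'B', 'C']
ancestors(feat=I): ['A', 'B', 'C', 'D', 'E', 'F', 'G', 'H', 'I']
common: ['A', 'B', 'C']

Answer: C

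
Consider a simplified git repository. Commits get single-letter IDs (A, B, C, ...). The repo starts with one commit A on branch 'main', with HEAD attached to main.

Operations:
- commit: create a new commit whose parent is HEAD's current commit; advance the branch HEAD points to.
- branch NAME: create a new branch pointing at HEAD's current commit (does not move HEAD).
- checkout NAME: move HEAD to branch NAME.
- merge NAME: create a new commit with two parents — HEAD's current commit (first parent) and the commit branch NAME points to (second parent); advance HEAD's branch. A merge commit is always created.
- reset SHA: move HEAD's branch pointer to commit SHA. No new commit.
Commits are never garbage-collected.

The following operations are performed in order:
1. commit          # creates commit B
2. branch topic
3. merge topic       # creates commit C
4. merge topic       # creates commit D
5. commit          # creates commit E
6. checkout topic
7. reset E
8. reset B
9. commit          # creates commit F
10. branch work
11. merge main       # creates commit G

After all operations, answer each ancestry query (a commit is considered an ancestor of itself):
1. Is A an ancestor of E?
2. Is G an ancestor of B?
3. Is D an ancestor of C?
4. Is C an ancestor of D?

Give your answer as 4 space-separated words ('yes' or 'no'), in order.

Answer: yes no no yes

Derivation:
After op 1 (commit): HEAD=main@B [main=B]
After op 2 (branch): HEAD=main@B [main=B topic=B]
After op 3 (merge): HEAD=main@C [main=C topic=B]
After op 4 (merge): HEAD=main@D [main=D topic=B]
After op 5 (commit): HEAD=main@E [main=E topic=B]
After op 6 (checkout): HEAD=topic@B [main=E topic=B]
After op 7 (reset): HEAD=topic@E [main=E topic=E]
After op 8 (reset): HEAD=topic@B [main=E topic=B]
After op 9 (commit): HEAD=topic@F [main=E topic=F]
After op 10 (branch): HEAD=topic@F [main=E topic=F work=F]
After op 11 (merge): HEAD=topic@G [main=E topic=G work=F]
ancestors(E) = {A,B,C,D,E}; A in? yes
ancestors(B) = {A,B}; G in? no
ancestors(C) = {A,B,C}; D in? no
ancestors(D) = {A,B,C,D}; C in? yes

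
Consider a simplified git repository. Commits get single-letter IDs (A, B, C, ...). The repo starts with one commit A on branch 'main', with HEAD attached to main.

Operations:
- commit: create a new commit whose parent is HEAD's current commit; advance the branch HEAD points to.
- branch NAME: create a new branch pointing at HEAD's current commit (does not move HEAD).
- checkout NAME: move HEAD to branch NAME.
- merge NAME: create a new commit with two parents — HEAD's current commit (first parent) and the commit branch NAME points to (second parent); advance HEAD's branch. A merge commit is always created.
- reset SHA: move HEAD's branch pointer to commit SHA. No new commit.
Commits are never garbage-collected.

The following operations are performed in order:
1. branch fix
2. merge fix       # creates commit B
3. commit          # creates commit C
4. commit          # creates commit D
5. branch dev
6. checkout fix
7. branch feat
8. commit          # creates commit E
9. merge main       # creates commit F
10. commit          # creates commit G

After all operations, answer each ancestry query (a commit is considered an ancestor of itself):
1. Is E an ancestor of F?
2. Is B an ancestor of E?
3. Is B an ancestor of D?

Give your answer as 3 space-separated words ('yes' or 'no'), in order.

After op 1 (branch): HEAD=main@A [fix=A main=A]
After op 2 (merge): HEAD=main@B [fix=A main=B]
After op 3 (commit): HEAD=main@C [fix=A main=C]
After op 4 (commit): HEAD=main@D [fix=A main=D]
After op 5 (branch): HEAD=main@D [dev=D fix=A main=D]
After op 6 (checkout): HEAD=fix@A [dev=D fix=A main=D]
After op 7 (branch): HEAD=fix@A [dev=D feat=A fix=A main=D]
After op 8 (commit): HEAD=fix@E [dev=D feat=A fix=E main=D]
After op 9 (merge): HEAD=fix@F [dev=D feat=A fix=F main=D]
After op 10 (commit): HEAD=fix@G [dev=D feat=A fix=G main=D]
ancestors(F) = {A,B,C,D,E,F}; E in? yes
ancestors(E) = {A,E}; B in? no
ancestors(D) = {A,B,C,D}; B in? yes

Answer: yes no yes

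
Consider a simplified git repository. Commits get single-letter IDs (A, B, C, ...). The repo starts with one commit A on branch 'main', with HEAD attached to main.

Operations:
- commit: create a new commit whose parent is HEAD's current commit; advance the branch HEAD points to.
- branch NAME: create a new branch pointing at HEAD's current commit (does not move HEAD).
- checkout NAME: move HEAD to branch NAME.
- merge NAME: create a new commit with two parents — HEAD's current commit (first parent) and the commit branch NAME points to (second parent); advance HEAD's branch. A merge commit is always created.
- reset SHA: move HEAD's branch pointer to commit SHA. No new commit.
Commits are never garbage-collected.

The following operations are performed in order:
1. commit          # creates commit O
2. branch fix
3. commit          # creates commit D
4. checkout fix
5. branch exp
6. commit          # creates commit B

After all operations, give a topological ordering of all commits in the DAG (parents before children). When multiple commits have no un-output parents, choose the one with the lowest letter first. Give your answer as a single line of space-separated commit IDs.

After op 1 (commit): HEAD=main@O [main=O]
After op 2 (branch): HEAD=main@O [fix=O main=O]
After op 3 (commit): HEAD=main@D [fix=O main=D]
After op 4 (checkout): HEAD=fix@O [fix=O main=D]
After op 5 (branch): HEAD=fix@O [exp=O fix=O main=D]
After op 6 (commit): HEAD=fix@B [exp=O fix=B main=D]
commit A: parents=[]
commit B: parents=['O']
commit D: parents=['O']
commit O: parents=['A']

Answer: A O B D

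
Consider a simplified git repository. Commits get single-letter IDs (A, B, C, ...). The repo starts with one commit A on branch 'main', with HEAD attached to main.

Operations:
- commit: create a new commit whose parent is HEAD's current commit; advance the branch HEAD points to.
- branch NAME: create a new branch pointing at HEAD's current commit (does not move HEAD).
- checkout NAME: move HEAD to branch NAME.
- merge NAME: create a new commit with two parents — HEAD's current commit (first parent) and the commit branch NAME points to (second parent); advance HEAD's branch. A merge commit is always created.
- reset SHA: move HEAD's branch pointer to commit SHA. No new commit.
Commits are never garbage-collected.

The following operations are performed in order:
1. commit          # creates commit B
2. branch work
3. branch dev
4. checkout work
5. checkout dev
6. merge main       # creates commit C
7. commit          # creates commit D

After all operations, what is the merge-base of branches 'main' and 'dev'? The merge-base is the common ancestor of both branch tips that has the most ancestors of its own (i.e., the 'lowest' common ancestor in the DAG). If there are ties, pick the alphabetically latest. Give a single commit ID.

After op 1 (commit): HEAD=main@B [main=B]
After op 2 (branch): HEAD=main@B [main=B work=B]
After op 3 (branch): HEAD=main@B [dev=B main=B work=B]
After op 4 (checkout): HEAD=work@B [dev=B main=B work=B]
After op 5 (checkout): HEAD=dev@B [dev=B main=B work=B]
After op 6 (merge): HEAD=dev@C [dev=C main=B work=B]
After op 7 (commit): HEAD=dev@D [dev=D main=B work=B]
ancestors(main=B): ['A', 'B']
ancestors(dev=D): ['A', 'B', 'C', 'D']
common: ['A', 'B']

Answer: B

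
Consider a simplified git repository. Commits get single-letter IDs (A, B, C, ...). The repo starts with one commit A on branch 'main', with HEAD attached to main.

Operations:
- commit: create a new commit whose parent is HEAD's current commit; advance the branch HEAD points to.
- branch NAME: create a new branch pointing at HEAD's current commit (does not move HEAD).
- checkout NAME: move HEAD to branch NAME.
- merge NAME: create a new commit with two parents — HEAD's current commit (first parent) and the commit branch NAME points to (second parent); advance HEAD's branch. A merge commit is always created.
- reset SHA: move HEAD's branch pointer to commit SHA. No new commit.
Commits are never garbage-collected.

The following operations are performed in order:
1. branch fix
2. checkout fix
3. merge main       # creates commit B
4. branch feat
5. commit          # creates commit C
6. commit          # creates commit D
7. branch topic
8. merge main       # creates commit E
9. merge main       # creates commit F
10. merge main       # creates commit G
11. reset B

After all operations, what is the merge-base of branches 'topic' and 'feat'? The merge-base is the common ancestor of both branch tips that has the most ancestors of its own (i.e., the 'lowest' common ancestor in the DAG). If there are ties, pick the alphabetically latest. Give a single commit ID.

Answer: B

Derivation:
After op 1 (branch): HEAD=main@A [fix=A main=A]
After op 2 (checkout): HEAD=fix@A [fix=A main=A]
After op 3 (merge): HEAD=fix@B [fix=B main=A]
After op 4 (branch): HEAD=fix@B [feat=B fix=B main=A]
After op 5 (commit): HEAD=fix@C [feat=B fix=C main=A]
After op 6 (commit): HEAD=fix@D [feat=B fix=D main=A]
After op 7 (branch): HEAD=fix@D [feat=B fix=D main=A topic=D]
After op 8 (merge): HEAD=fix@E [feat=B fix=E main=A topic=D]
After op 9 (merge): HEAD=fix@F [feat=B fix=F main=A topic=D]
After op 10 (merge): HEAD=fix@G [feat=B fix=G main=A topic=D]
After op 11 (reset): HEAD=fix@B [feat=B fix=B main=A topic=D]
ancestors(topic=D): ['A', 'B', 'C', 'D']
ancestors(feat=B): ['A', 'B']
common: ['A', 'B']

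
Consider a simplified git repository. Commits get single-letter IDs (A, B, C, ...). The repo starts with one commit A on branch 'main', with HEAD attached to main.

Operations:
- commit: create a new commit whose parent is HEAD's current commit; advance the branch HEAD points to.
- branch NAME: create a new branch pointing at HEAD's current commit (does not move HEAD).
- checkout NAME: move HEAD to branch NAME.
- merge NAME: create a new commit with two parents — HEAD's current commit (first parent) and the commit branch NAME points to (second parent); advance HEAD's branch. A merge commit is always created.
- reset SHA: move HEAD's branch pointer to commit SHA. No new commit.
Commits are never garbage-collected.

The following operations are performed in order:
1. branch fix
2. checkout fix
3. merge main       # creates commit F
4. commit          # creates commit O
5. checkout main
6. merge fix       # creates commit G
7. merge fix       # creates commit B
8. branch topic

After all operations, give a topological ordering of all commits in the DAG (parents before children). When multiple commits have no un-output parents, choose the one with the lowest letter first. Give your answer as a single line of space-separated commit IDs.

Answer: A F O G B

Derivation:
After op 1 (branch): HEAD=main@A [fix=A main=A]
After op 2 (checkout): HEAD=fix@A [fix=A main=A]
After op 3 (merge): HEAD=fix@F [fix=F main=A]
After op 4 (commit): HEAD=fix@O [fix=O main=A]
After op 5 (checkout): HEAD=main@A [fix=O main=A]
After op 6 (merge): HEAD=main@G [fix=O main=G]
After op 7 (merge): HEAD=main@B [fix=O main=B]
After op 8 (branch): HEAD=main@B [fix=O main=B topic=B]
commit A: parents=[]
commit B: parents=['G', 'O']
commit F: parents=['A', 'A']
commit G: parents=['A', 'O']
commit O: parents=['F']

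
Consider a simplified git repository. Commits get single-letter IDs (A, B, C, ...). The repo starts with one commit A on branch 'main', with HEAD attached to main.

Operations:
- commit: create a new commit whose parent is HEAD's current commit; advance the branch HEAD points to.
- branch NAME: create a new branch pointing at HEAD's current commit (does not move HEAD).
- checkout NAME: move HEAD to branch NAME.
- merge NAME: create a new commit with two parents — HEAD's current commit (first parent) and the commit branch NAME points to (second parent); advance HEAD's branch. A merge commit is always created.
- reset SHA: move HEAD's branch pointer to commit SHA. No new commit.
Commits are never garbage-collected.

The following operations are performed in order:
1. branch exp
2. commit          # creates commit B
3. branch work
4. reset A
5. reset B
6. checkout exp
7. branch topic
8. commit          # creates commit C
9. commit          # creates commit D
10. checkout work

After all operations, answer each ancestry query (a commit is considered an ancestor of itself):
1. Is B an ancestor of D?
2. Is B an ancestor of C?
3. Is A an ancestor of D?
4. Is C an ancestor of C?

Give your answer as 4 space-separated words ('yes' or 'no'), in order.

After op 1 (branch): HEAD=main@A [exp=A main=A]
After op 2 (commit): HEAD=main@B [exp=A main=B]
After op 3 (branch): HEAD=main@B [exp=A main=B work=B]
After op 4 (reset): HEAD=main@A [exp=A main=A work=B]
After op 5 (reset): HEAD=main@B [exp=A main=B work=B]
After op 6 (checkout): HEAD=exp@A [exp=A main=B work=B]
After op 7 (branch): HEAD=exp@A [exp=A main=B topic=A work=B]
After op 8 (commit): HEAD=exp@C [exp=C main=B topic=A work=B]
After op 9 (commit): HEAD=exp@D [exp=D main=B topic=A work=B]
After op 10 (checkout): HEAD=work@B [exp=D main=B topic=A work=B]
ancestors(D) = {A,C,D}; B in? no
ancestors(C) = {A,C}; B in? no
ancestors(D) = {A,C,D}; A in? yes
ancestors(C) = {A,C}; C in? yes

Answer: no no yes yes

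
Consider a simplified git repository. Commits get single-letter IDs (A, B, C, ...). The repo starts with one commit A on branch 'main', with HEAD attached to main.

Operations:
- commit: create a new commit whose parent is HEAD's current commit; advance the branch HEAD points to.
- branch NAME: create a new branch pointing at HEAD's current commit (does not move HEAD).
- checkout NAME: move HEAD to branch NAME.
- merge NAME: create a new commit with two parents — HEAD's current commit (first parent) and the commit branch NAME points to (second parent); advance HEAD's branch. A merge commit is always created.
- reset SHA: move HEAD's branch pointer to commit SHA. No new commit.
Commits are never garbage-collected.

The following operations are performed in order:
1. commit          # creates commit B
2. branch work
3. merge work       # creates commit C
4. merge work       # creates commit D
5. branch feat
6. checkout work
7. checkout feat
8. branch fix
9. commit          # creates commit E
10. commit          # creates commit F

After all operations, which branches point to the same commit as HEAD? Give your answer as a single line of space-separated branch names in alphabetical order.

After op 1 (commit): HEAD=main@B [main=B]
After op 2 (branch): HEAD=main@B [main=B work=B]
After op 3 (merge): HEAD=main@C [main=C work=B]
After op 4 (merge): HEAD=main@D [main=D work=B]
After op 5 (branch): HEAD=main@D [feat=D main=D work=B]
After op 6 (checkout): HEAD=work@B [feat=D main=D work=B]
After op 7 (checkout): HEAD=feat@D [feat=D main=D work=B]
After op 8 (branch): HEAD=feat@D [feat=D fix=D main=D work=B]
After op 9 (commit): HEAD=feat@E [feat=E fix=D main=D work=B]
After op 10 (commit): HEAD=feat@F [feat=F fix=D main=D work=B]

Answer: feat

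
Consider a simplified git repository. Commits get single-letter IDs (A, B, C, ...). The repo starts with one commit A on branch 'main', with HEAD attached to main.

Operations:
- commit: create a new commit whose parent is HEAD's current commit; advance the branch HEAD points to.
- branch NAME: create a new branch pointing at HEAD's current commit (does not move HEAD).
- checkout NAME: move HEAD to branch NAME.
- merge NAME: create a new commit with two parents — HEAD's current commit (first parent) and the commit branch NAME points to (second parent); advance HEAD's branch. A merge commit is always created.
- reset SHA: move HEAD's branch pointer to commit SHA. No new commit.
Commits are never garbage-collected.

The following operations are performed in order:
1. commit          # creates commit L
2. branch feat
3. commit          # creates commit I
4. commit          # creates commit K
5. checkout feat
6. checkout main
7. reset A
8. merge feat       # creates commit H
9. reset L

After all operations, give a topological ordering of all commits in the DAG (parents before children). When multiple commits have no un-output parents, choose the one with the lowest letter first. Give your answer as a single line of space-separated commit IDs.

Answer: A L H I K

Derivation:
After op 1 (commit): HEAD=main@L [main=L]
After op 2 (branch): HEAD=main@L [feat=L main=L]
After op 3 (commit): HEAD=main@I [feat=L main=I]
After op 4 (commit): HEAD=main@K [feat=L main=K]
After op 5 (checkout): HEAD=feat@L [feat=L main=K]
After op 6 (checkout): HEAD=main@K [feat=L main=K]
After op 7 (reset): HEAD=main@A [feat=L main=A]
After op 8 (merge): HEAD=main@H [feat=L main=H]
After op 9 (reset): HEAD=main@L [feat=L main=L]
commit A: parents=[]
commit H: parents=['A', 'L']
commit I: parents=['L']
commit K: parents=['I']
commit L: parents=['A']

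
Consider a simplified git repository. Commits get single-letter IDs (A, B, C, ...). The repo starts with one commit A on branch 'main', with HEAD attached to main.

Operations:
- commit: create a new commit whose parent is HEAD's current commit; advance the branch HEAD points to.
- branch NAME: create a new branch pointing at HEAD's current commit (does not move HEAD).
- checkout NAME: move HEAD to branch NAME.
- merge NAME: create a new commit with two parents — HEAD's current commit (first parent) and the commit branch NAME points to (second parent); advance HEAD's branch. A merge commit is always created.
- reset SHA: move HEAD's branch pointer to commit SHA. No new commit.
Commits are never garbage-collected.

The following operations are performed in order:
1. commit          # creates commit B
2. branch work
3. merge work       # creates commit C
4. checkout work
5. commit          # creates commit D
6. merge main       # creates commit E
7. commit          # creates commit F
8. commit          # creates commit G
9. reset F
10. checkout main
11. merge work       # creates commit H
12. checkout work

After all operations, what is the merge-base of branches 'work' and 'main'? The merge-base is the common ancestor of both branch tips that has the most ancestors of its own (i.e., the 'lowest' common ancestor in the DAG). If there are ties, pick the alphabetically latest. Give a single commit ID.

Answer: F

Derivation:
After op 1 (commit): HEAD=main@B [main=B]
After op 2 (branch): HEAD=main@B [main=B work=B]
After op 3 (merge): HEAD=main@C [main=C work=B]
After op 4 (checkout): HEAD=work@B [main=C work=B]
After op 5 (commit): HEAD=work@D [main=C work=D]
After op 6 (merge): HEAD=work@E [main=C work=E]
After op 7 (commit): HEAD=work@F [main=C work=F]
After op 8 (commit): HEAD=work@G [main=C work=G]
After op 9 (reset): HEAD=work@F [main=C work=F]
After op 10 (checkout): HEAD=main@C [main=C work=F]
After op 11 (merge): HEAD=main@H [main=H work=F]
After op 12 (checkout): HEAD=work@F [main=H work=F]
ancestors(work=F): ['A', 'B', 'C', 'D', 'E', 'F']
ancestors(main=H): ['A', 'B', 'C', 'D', 'E', 'F', 'H']
common: ['A', 'B', 'C', 'D', 'E', 'F']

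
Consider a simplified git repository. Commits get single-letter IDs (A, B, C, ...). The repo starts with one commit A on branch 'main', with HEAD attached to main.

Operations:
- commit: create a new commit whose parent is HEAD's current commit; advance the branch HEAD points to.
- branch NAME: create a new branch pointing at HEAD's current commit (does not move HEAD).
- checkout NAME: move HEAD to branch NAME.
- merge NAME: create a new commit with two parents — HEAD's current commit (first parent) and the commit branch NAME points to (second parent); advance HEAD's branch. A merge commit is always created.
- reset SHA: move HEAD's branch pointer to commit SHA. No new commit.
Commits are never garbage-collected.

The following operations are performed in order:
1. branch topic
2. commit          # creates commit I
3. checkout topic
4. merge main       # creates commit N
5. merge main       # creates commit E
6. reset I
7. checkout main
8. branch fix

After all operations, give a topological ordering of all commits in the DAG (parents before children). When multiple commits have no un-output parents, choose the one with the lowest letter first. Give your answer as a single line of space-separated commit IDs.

Answer: A I N E

Derivation:
After op 1 (branch): HEAD=main@A [main=A topic=A]
After op 2 (commit): HEAD=main@I [main=I topic=A]
After op 3 (checkout): HEAD=topic@A [main=I topic=A]
After op 4 (merge): HEAD=topic@N [main=I topic=N]
After op 5 (merge): HEAD=topic@E [main=I topic=E]
After op 6 (reset): HEAD=topic@I [main=I topic=I]
After op 7 (checkout): HEAD=main@I [main=I topic=I]
After op 8 (branch): HEAD=main@I [fix=I main=I topic=I]
commit A: parents=[]
commit E: parents=['N', 'I']
commit I: parents=['A']
commit N: parents=['A', 'I']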